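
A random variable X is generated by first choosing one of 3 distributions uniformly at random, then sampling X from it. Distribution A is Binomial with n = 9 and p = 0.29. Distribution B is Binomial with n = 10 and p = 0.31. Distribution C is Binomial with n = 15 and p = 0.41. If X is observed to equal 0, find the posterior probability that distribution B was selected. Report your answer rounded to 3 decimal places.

Likelihoods P(X=0 | ·): A: 0.0458485; B: 0.0244619; C: 0.00036541.
Posterior ∝ prior × likelihood. Numerator for B: 0.333333·0.0244619 = 0.00815398.
Normalizing constant: 0.333333·0.0458485 + 0.333333·0.0244619 + 0.333333·0.00036541 = 0.0235586.
P(B | observation) = 0.00815398 / 0.0235586 = 0.346115.

0.346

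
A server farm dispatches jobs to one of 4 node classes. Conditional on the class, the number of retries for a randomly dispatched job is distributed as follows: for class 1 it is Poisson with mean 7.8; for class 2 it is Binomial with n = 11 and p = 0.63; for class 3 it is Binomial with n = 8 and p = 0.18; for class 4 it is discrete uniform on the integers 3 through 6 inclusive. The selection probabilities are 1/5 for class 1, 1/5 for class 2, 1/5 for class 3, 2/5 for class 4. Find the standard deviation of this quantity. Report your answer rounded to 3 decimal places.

2.785

Per component, 1: μ=7.8, E[X²]=68.64; 2: μ=6.93, E[X²]=50.589; 3: μ=1.44, E[X²]=3.2544; 4: μ=4.5, E[X²]=21.5.
E[X] = 0.2·7.8 + 0.2·6.93 + 0.2·1.44 + 0.4·4.5 = 5.034.
E[X²] = 0.2·68.64 + 0.2·50.589 + 0.2·3.2544 + 0.4·21.5 = 33.0967.
Var(X) = E[X²] − (E[X])² = 33.0967 − 25.3412 = 7.75552.
SD(X) = √7.75552 = 2.78487.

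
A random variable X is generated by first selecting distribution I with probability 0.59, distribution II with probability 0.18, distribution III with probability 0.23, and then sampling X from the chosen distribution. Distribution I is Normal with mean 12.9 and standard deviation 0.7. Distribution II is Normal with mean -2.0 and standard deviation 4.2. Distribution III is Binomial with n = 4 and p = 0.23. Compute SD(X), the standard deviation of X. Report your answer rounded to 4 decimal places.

Per component, I: μ=12.9, E[X²]=166.9; II: μ=-2, E[X²]=21.64; III: μ=0.92, E[X²]=1.5548.
E[X] = 0.59·12.9 + 0.18·-2 + 0.23·0.92 = 7.4626.
E[X²] = 0.59·166.9 + 0.18·21.64 + 0.23·1.5548 = 102.724.
Var(X) = E[X²] − (E[X])² = 102.724 − 55.6904 = 47.0334.
SD(X) = √47.0334 = 6.85809.

6.8581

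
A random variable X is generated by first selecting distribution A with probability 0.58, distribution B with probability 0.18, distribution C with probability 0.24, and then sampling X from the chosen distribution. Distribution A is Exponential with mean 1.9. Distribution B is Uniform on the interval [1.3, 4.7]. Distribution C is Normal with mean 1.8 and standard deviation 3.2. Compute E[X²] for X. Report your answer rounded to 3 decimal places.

For each component E[X²] = Var + (mean)², giving A: 7.22; B: 9.96333; C: 13.48.
Overall E[X²] = 0.58·7.22 + 0.18·9.96333 + 0.24·13.48 = 9.2162.

9.216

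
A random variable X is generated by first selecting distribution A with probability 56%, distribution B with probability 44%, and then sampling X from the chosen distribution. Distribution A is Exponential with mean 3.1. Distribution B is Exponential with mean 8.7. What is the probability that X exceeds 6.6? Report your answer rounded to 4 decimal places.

0.2727

Conditional on each component, P(X > 6.6): A: 0.118952; B: 0.468312.
By total probability, P(X > 6.6) = 0.56·0.118952 + 0.44·0.468312 = 0.272671.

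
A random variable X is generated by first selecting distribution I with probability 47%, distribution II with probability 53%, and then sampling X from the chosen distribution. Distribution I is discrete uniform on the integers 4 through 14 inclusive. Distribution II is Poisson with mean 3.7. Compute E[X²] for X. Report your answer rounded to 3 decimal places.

For each component E[X²] = Var + (mean)², giving I: 91; II: 17.39.
Overall E[X²] = 0.47·91 + 0.53·17.39 = 51.9867.

51.987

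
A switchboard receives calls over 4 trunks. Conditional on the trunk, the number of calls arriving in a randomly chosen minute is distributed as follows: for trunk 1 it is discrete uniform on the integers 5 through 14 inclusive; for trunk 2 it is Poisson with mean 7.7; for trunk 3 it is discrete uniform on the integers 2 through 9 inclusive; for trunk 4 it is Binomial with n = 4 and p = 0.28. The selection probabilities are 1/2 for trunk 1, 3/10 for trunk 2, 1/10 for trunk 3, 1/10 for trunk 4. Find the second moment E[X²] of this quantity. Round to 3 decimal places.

73.103

For each component E[X²] = Var + (mean)², giving 1: 98.5; 2: 66.99; 3: 35.5; 4: 2.0608.
Overall E[X²] = 0.5·98.5 + 0.3·66.99 + 0.1·35.5 + 0.1·2.0608 = 73.1031.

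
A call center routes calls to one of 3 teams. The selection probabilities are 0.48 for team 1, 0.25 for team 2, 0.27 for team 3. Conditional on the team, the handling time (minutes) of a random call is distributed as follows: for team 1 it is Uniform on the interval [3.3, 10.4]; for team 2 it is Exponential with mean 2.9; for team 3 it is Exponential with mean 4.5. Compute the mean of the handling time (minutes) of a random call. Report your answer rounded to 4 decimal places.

Component means — 1: 6.85; 2: 2.9; 3: 4.5.
E[X] = 0.48·6.85 + 0.25·2.9 + 0.27·4.5 = 5.228.

5.2280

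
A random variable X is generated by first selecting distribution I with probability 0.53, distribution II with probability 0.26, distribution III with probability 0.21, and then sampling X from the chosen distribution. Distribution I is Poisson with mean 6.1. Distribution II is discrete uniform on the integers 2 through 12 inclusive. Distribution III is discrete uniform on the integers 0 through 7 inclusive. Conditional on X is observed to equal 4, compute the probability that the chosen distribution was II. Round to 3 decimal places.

Likelihoods P(X=4 | ·): I: 0.129393; II: 0.0909091; III: 0.125.
Posterior ∝ prior × likelihood. Numerator for II: 0.26·0.0909091 = 0.0236364.
Normalizing constant: 0.53·0.129393 + 0.26·0.0909091 + 0.21·0.125 = 0.118465.
P(II | observation) = 0.0236364 / 0.118465 = 0.199522.

0.200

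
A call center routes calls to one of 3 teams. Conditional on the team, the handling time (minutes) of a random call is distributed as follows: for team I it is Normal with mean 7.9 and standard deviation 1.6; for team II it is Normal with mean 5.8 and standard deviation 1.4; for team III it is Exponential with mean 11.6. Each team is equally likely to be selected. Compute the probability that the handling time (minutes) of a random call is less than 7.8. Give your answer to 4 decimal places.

Conditional on each team, P(X < 7.8): I: 0.475082; II: 0.923436; III: 0.489525.
By total probability, P(X < 7.8) = 0.333333·0.475082 + 0.333333·0.923436 + 0.333333·0.489525 = 0.629348.

0.6293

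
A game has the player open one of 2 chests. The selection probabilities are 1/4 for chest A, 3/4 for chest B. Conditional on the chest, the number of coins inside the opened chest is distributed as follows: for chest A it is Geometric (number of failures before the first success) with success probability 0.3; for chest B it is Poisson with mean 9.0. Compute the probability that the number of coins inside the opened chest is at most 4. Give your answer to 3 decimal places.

Conditional on each chest, P(X ≤ 4): A: 0.83193; B: 0.0549636.
By total probability, P(X ≤ 4) = 0.25·0.83193 + 0.75·0.0549636 = 0.249205.

0.249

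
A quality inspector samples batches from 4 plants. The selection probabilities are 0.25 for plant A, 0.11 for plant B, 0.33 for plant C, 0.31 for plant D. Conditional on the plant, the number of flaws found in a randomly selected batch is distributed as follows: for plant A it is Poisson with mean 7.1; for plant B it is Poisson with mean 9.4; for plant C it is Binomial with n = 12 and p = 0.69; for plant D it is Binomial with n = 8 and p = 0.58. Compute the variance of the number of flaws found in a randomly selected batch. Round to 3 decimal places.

7.163

Per component, A: μ=7.1, E[X²]=57.51; B: μ=9.4, E[X²]=97.76; C: μ=8.28, E[X²]=71.1252; D: μ=4.64, E[X²]=23.4784.
E[X] = 0.25·7.1 + 0.11·9.4 + 0.33·8.28 + 0.31·4.64 = 6.9798.
E[X²] = 0.25·57.51 + 0.11·97.76 + 0.33·71.1252 + 0.31·23.4784 = 55.8807.
Var(X) = E[X²] − (E[X])² = 55.8807 − 48.7176 = 7.16311.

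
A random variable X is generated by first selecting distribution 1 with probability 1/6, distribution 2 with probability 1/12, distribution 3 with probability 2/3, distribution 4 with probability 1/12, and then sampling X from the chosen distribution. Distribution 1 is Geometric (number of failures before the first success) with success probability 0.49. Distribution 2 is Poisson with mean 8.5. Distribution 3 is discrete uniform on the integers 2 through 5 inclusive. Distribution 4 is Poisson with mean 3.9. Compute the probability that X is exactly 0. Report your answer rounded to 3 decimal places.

0.083

Conditional on each component, P(X = 0): 1: 0.49; 2: 0.000203468; 3: 0; 4: 0.0202419.
By total probability, P(X = 0) = 0.166667·0.49 + 0.0833333·0.000203468 + 0.666667·0 + 0.0833333·0.0202419 = 0.0833704.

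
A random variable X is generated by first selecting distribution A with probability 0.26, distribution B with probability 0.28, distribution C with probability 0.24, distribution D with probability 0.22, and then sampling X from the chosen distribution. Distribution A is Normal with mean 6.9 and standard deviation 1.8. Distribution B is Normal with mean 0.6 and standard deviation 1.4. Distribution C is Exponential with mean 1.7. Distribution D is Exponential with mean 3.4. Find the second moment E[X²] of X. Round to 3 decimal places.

For each component E[X²] = Var + (mean)², giving A: 50.85; B: 2.32; C: 5.78; D: 23.12.
Overall E[X²] = 0.26·50.85 + 0.28·2.32 + 0.24·5.78 + 0.22·23.12 = 20.3442.

20.344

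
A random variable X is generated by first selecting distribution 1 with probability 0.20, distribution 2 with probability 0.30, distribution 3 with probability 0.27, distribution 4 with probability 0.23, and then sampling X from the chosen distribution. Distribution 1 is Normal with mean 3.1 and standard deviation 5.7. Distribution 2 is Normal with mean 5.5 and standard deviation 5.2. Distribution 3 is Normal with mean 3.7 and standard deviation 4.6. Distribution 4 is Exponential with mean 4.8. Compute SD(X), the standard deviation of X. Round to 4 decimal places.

5.1470

Per component, 1: μ=3.1, E[X²]=42.1; 2: μ=5.5, E[X²]=57.29; 3: μ=3.7, E[X²]=34.85; 4: μ=4.8, E[X²]=46.08.
E[X] = 0.2·3.1 + 0.3·5.5 + 0.27·3.7 + 0.23·4.8 = 4.373.
E[X²] = 0.2·42.1 + 0.3·57.29 + 0.27·34.85 + 0.23·46.08 = 45.6149.
Var(X) = E[X²] − (E[X])² = 45.6149 − 19.1231 = 26.4918.
SD(X) = √26.4918 = 5.14702.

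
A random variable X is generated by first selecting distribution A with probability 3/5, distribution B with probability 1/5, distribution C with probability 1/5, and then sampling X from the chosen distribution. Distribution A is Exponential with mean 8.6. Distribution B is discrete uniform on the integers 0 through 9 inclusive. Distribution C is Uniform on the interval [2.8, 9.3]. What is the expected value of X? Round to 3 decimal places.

Component means — A: 8.6; B: 4.5; C: 6.05.
E[X] = 0.6·8.6 + 0.2·4.5 + 0.2·6.05 = 7.27.

7.270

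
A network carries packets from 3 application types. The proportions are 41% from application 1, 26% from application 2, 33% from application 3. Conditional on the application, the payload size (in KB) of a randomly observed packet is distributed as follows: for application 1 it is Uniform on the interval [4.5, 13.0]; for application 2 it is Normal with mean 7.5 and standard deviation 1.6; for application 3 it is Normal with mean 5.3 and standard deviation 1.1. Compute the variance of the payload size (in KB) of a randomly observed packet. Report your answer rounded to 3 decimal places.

5.726

Per component, 1: μ=8.75, E[X²]=82.5833; 2: μ=7.5, E[X²]=58.81; 3: μ=5.3, E[X²]=29.3.
E[X] = 0.41·8.75 + 0.26·7.5 + 0.33·5.3 = 7.2865.
E[X²] = 0.41·82.5833 + 0.26·58.81 + 0.33·29.3 = 58.8188.
Var(X) = E[X²] − (E[X])² = 58.8188 − 53.0931 = 5.72568.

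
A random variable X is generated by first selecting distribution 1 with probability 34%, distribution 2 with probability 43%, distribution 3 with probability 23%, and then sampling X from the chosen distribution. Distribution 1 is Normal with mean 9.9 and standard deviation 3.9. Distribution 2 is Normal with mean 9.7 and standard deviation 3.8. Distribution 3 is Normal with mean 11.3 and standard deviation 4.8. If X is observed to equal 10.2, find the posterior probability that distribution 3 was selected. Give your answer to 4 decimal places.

0.1899

Likelihoods f(10.2 | ·): 1: 0.101991; 2: 0.10408; 3: 0.0809589.
Posterior ∝ prior × likelihood. Numerator for 3: 0.23·0.0809589 = 0.0186206.
Normalizing constant: 0.34·0.101991 + 0.43·0.10408 + 0.23·0.0809589 = 0.0980518.
P(3 | observation) = 0.0186206 / 0.0980518 = 0.189905.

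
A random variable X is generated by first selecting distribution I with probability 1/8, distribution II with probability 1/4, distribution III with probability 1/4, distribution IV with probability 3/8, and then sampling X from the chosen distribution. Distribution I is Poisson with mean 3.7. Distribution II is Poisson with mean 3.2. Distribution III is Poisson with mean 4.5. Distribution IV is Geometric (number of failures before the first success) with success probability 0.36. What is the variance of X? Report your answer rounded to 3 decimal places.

Per component, I: μ=3.7, E[X²]=17.39; II: μ=3.2, E[X²]=13.44; III: μ=4.5, E[X²]=24.75; IV: μ=1.77778, E[X²]=8.09877.
E[X] = 0.125·3.7 + 0.25·3.2 + 0.25·4.5 + 0.375·1.77778 = 3.05417.
E[X²] = 0.125·17.39 + 0.25·13.44 + 0.25·24.75 + 0.375·8.09877 = 14.7583.
Var(X) = E[X²] − (E[X])² = 14.7583 − 9.32793 = 5.43035.

5.430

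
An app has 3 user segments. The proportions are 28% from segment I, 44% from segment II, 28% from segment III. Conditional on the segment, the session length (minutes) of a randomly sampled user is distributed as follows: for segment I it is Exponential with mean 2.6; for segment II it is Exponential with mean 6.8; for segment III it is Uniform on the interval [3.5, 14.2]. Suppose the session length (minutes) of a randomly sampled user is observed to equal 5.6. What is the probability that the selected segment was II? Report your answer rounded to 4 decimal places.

0.4235

Likelihoods f(5.6 | ·): I: 0.0446296; II: 0.0645412; III: 0.0934579.
Posterior ∝ prior × likelihood. Numerator for II: 0.44·0.0645412 = 0.0283981.
Normalizing constant: 0.28·0.0446296 + 0.44·0.0645412 + 0.28·0.0934579 = 0.0670626.
P(II | observation) = 0.0283981 / 0.0670626 = 0.423457.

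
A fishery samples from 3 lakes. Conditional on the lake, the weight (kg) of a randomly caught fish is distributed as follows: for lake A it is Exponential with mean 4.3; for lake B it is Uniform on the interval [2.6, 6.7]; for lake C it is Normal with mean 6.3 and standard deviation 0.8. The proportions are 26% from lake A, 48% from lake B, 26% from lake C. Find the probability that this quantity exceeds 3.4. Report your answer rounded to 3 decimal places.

Conditional on each lake, P(X > 3.4): A: 0.453528; B: 0.804878; C: 0.999856.
By total probability, P(X > 3.4) = 0.26·0.453528 + 0.48·0.804878 + 0.26·0.999856 = 0.764221.

0.764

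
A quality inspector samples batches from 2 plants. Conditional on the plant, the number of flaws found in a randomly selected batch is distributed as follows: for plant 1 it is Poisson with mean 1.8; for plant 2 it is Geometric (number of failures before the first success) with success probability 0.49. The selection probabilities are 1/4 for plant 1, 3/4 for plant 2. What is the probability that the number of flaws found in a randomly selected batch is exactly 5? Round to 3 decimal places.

0.019

Conditional on each plant, P(X = 5): 1: 0.0260286; 2: 0.0169062.
By total probability, P(X = 5) = 0.25·0.0260286 + 0.75·0.0169062 = 0.0191868.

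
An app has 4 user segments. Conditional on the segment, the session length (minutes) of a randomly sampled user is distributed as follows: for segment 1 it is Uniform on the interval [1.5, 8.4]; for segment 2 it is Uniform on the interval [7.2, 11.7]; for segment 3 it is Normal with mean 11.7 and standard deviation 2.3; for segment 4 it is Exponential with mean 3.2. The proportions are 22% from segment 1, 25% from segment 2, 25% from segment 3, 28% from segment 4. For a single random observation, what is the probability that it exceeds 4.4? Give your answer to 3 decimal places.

Conditional on each segment, P(X > 4.4): 1: 0.57971; 2: 1; 3: 0.999248; 4: 0.25284.
By total probability, P(X > 4.4) = 0.22·0.57971 + 0.25·1 + 0.25·0.999248 + 0.28·0.25284 = 0.698143.

0.698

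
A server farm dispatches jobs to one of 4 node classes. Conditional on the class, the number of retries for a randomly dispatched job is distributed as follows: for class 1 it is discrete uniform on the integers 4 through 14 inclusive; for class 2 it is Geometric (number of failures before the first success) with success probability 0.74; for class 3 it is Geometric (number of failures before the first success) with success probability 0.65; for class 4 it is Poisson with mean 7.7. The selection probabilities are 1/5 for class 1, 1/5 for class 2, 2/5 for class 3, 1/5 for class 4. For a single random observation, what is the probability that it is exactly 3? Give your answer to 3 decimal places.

0.021

Conditional on each class, P(X = 3): 1: 0; 2: 0.0130062; 3: 0.0278687; 4: 0.0344551.
By total probability, P(X = 3) = 0.2·0 + 0.2·0.0130062 + 0.4·0.0278687 + 0.2·0.0344551 = 0.0206398.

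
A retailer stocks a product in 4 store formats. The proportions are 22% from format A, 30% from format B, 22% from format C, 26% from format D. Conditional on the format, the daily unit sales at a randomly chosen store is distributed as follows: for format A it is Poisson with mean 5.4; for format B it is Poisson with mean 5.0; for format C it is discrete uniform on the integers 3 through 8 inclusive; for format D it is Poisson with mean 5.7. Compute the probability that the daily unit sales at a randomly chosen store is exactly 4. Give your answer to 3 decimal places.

Conditional on each format, P(X = 4): A: 0.16002; B: 0.175467; C: 0.166667; D: 0.147167.
By total probability, P(X = 4) = 0.22·0.16002 + 0.3·0.175467 + 0.22·0.166667 + 0.26·0.147167 = 0.162775.

0.163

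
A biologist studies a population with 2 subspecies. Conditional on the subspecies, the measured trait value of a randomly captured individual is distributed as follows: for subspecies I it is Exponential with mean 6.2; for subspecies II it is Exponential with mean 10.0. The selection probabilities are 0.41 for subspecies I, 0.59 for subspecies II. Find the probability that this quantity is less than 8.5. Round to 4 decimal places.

Conditional on each subspecies, P(X < 8.5): I: 0.746139; II: 0.572585.
By total probability, P(X < 8.5) = 0.41·0.746139 + 0.59·0.572585 = 0.643742.

0.6437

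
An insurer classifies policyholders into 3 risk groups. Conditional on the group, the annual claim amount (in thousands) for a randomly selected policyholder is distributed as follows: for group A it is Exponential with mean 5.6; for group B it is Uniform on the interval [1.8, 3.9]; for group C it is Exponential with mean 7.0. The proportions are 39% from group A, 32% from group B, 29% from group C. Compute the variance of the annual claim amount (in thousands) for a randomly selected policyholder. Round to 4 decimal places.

29.3217

Per component, A: μ=5.6, E[X²]=62.72; B: μ=2.85, E[X²]=8.49; C: μ=7, E[X²]=98.
E[X] = 0.39·5.6 + 0.32·2.85 + 0.29·7 = 5.126.
E[X²] = 0.39·62.72 + 0.32·8.49 + 0.29·98 = 55.5976.
Var(X) = E[X²] − (E[X])² = 55.5976 − 26.2759 = 29.3217.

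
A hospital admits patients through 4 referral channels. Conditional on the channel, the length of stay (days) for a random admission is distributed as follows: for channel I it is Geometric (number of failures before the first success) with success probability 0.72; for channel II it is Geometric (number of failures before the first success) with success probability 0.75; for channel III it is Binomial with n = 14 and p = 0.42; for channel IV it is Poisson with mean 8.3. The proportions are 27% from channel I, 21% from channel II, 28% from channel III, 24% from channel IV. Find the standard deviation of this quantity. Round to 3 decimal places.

Per component, I: μ=0.388889, E[X²]=0.691358; II: μ=0.333333, E[X²]=0.555556; III: μ=5.88, E[X²]=37.9848; IV: μ=8.3, E[X²]=77.19.
E[X] = 0.27·0.388889 + 0.21·0.333333 + 0.28·5.88 + 0.24·8.3 = 3.8134.
E[X²] = 0.27·0.691358 + 0.21·0.555556 + 0.28·37.9848 + 0.24·77.19 = 29.4647.
Var(X) = E[X²] − (E[X])² = 29.4647 − 14.542 = 14.9227.
SD(X) = √14.9227 = 3.86299.

3.863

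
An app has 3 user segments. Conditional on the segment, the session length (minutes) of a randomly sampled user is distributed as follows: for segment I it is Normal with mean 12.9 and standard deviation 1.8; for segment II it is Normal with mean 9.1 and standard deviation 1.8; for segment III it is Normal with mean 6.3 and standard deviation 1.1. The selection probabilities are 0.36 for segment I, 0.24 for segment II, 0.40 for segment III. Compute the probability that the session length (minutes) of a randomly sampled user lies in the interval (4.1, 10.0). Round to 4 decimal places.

Conditional on each segment, P(4.1 < X < 10.0): I: 0.0535772; II: 0.688726; III: 0.976865.
By total probability, P(4.1 < X < 10.0) = 0.36·0.0535772 + 0.24·0.688726 + 0.4·0.976865 = 0.575328.

0.5753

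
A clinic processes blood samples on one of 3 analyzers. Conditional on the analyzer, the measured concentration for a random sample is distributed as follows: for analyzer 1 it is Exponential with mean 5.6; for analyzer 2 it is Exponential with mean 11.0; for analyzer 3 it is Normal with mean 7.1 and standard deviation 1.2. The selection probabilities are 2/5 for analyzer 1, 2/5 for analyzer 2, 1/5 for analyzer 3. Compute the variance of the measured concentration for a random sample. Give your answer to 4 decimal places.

67.2944

Per component, 1: μ=5.6, E[X²]=62.72; 2: μ=11, E[X²]=242; 3: μ=7.1, E[X²]=51.85.
E[X] = 0.4·5.6 + 0.4·11 + 0.2·7.1 = 8.06.
E[X²] = 0.4·62.72 + 0.4·242 + 0.2·51.85 = 132.258.
Var(X) = E[X²] − (E[X])² = 132.258 − 64.9636 = 67.2944.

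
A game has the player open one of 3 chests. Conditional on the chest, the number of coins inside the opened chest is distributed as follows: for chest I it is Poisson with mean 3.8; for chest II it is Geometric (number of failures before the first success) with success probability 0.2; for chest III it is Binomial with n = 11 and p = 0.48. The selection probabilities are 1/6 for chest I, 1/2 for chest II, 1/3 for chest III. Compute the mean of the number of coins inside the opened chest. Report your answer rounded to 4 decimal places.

Component means — I: 3.8; II: 4; III: 5.28.
E[X] = 0.166667·3.8 + 0.5·4 + 0.333333·5.28 = 4.39333.

4.3933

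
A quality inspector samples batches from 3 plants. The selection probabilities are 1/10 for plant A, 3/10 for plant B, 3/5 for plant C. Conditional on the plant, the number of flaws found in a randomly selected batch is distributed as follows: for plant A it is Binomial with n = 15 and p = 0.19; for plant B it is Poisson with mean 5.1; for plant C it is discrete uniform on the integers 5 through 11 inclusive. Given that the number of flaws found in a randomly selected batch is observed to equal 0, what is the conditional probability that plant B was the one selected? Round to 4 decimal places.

Likelihoods P(X=0 | ·): A: 0.0423912; B: 0.00609675; C: 0.
Posterior ∝ prior × likelihood. Numerator for B: 0.3·0.00609675 = 0.00182902.
Normalizing constant: 0.1·0.0423912 + 0.3·0.00609675 + 0.6·0 = 0.00606814.
P(B | observation) = 0.00182902 / 0.00606814 = 0.301414.

0.3014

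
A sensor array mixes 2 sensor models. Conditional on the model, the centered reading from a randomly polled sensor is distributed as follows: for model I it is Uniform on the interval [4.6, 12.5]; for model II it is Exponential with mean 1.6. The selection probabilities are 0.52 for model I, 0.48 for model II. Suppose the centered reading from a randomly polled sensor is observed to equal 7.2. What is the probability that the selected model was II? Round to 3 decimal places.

0.048

Likelihoods f(7.2 | ·): I: 0.126582; II: 0.00694312.
Posterior ∝ prior × likelihood. Numerator for II: 0.48·0.00694312 = 0.0033327.
Normalizing constant: 0.52·0.126582 + 0.48·0.00694312 = 0.0691555.
P(II | observation) = 0.0033327 / 0.0691555 = 0.0481914.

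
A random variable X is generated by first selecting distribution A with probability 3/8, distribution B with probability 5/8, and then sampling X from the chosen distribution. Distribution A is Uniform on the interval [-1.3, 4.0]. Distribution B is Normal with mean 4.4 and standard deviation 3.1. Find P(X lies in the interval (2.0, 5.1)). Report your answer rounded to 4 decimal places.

Conditional on each component, P(2.0 < X < 5.1): A: 0.377358; B: 0.369916.
By total probability, P(2.0 < X < 5.1) = 0.375·0.377358 + 0.625·0.369916 = 0.372707.

0.3727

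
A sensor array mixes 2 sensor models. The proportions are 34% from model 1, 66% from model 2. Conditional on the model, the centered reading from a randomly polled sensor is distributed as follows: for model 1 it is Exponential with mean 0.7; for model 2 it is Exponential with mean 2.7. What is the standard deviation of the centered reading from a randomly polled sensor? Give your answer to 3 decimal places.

Per component, 1: μ=0.7, E[X²]=0.98; 2: μ=2.7, E[X²]=14.58.
E[X] = 0.34·0.7 + 0.66·2.7 = 2.02.
E[X²] = 0.34·0.98 + 0.66·14.58 = 9.956.
Var(X) = E[X²] − (E[X])² = 9.956 − 4.0804 = 5.8756.
SD(X) = √5.8756 = 2.42396.

2.424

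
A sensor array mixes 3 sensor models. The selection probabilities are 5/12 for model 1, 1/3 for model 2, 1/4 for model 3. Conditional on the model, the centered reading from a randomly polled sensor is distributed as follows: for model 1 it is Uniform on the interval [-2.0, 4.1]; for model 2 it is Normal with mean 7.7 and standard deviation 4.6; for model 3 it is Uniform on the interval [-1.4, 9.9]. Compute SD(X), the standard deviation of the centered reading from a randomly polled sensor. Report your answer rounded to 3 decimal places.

Per component, 1: μ=1.05, E[X²]=4.20333; 2: μ=7.7, E[X²]=80.45; 3: μ=4.25, E[X²]=28.7033.
E[X] = 0.416667·1.05 + 0.333333·7.7 + 0.25·4.25 = 4.06667.
E[X²] = 0.416667·4.20333 + 0.333333·80.45 + 0.25·28.7033 = 35.7439.
Var(X) = E[X²] − (E[X])² = 35.7439 − 16.5378 = 19.2061.
SD(X) = √19.2061 = 4.38248.

4.382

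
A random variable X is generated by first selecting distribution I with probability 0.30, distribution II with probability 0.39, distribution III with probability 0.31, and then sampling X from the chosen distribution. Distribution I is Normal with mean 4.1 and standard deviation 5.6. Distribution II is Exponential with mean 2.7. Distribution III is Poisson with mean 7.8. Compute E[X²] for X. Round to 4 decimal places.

41.4156

For each component E[X²] = Var + (mean)², giving I: 48.17; II: 14.58; III: 68.64.
Overall E[X²] = 0.3·48.17 + 0.39·14.58 + 0.31·68.64 = 41.4156.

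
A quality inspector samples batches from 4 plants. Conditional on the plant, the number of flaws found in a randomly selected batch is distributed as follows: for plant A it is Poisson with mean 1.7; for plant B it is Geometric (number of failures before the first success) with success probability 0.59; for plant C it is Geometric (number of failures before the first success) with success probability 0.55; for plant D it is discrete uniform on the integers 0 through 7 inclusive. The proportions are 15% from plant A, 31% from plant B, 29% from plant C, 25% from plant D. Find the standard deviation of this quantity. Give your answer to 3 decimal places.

Per component, A: μ=1.7, E[X²]=4.59; B: μ=0.694915, E[X²]=1.66073; C: μ=0.818182, E[X²]=2.15702; D: μ=3.5, E[X²]=17.5.
E[X] = 0.15·1.7 + 0.31·0.694915 + 0.29·0.818182 + 0.25·3.5 = 1.5827.
E[X²] = 0.15·4.59 + 0.31·1.66073 + 0.29·2.15702 + 0.25·17.5 = 6.20386.
Var(X) = E[X²] − (E[X])² = 6.20386 − 2.50493 = 3.69894.
SD(X) = √3.69894 = 1.92326.

1.923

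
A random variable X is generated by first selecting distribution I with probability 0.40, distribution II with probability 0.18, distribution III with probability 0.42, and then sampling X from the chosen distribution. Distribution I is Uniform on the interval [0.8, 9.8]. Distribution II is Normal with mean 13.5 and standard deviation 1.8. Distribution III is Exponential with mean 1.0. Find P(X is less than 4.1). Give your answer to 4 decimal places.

Conditional on each component, P(X < 4.1): I: 0.366667; II: 8.83943e-08; III: 0.983427.
By total probability, P(X < 4.1) = 0.4·0.366667 + 0.18·8.83943e-08 + 0.42·0.983427 = 0.559706.

0.5597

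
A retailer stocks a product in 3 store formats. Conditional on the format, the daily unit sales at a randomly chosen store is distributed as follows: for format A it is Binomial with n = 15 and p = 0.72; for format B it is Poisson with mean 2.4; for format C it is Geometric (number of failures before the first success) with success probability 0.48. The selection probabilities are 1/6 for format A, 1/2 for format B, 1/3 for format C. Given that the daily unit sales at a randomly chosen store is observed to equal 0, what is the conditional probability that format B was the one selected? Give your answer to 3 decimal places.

0.221

Likelihoods P(X=0 | ·): A: 5.09766e-09; B: 0.090718; C: 0.48.
Posterior ∝ prior × likelihood. Numerator for B: 0.5·0.090718 = 0.045359.
Normalizing constant: 0.166667·5.09766e-09 + 0.5·0.090718 + 0.333333·0.48 = 0.205359.
P(B | observation) = 0.045359 / 0.205359 = 0.220877.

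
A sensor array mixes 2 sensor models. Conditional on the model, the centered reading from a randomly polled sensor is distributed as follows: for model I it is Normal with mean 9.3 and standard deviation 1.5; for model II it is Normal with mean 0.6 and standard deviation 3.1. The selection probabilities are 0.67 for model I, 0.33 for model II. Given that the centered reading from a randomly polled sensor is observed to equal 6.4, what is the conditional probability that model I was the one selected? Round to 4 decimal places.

Likelihoods f(6.4 | ·): I: 0.0410365; II: 0.0223573.
Posterior ∝ prior × likelihood. Numerator for I: 0.67·0.0410365 = 0.0274945.
Normalizing constant: 0.67·0.0410365 + 0.33·0.0223573 = 0.0348724.
P(I | observation) = 0.0274945 / 0.0348724 = 0.788431.

0.7884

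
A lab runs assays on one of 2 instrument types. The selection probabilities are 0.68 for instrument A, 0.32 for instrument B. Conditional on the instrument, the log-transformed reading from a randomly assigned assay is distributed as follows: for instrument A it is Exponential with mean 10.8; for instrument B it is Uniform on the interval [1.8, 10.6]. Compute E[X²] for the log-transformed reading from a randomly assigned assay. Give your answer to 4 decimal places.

For each component E[X²] = Var + (mean)², giving A: 233.28; B: 44.8933.
Overall E[X²] = 0.68·233.28 + 0.32·44.8933 = 172.996.

172.9963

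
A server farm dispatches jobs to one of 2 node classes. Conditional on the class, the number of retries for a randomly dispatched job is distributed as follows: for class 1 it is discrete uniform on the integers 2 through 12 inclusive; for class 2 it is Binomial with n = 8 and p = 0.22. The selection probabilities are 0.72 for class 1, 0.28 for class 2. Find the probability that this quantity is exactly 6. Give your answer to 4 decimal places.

Conditional on each class, P(X = 6): 1: 0.0909091; 2: 0.00193145.
By total probability, P(X = 6) = 0.72·0.0909091 + 0.28·0.00193145 = 0.0659954.

0.0660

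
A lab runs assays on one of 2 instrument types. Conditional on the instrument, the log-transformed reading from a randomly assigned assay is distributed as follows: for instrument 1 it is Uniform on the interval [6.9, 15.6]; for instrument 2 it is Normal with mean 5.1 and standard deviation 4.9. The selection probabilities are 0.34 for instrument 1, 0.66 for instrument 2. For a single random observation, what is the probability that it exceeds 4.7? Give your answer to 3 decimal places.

0.691

Conditional on each instrument, P(X > 4.7): 1: 1; 2: 0.532531.
By total probability, P(X > 4.7) = 0.34·1 + 0.66·0.532531 = 0.69147.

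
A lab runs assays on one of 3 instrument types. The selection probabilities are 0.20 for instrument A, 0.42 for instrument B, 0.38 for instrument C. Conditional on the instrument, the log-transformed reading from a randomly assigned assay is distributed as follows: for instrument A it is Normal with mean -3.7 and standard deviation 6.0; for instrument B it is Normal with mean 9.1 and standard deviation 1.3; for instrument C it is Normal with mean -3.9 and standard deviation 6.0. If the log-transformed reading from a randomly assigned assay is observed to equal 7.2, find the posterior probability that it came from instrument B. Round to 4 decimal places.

Likelihoods f(7.2 | ·): A: 0.0127677; B: 0.105468; C: 0.0120108.
Posterior ∝ prior × likelihood. Numerator for B: 0.42·0.105468 = 0.0442965.
Normalizing constant: 0.2·0.0127677 + 0.42·0.105468 + 0.38·0.0120108 = 0.0514141.
P(B | observation) = 0.0442965 / 0.0514141 = 0.861562.

0.8616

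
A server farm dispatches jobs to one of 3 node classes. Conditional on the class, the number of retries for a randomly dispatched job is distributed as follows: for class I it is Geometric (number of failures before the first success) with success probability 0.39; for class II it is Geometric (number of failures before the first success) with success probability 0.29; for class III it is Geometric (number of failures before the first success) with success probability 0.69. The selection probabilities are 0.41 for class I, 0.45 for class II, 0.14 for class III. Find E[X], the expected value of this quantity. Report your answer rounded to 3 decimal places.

1.806

Component means — I: 1.5641; II: 2.44828; III: 0.449275.
E[X] = 0.41·1.5641 + 0.45·2.44828 + 0.14·0.449275 = 1.8059.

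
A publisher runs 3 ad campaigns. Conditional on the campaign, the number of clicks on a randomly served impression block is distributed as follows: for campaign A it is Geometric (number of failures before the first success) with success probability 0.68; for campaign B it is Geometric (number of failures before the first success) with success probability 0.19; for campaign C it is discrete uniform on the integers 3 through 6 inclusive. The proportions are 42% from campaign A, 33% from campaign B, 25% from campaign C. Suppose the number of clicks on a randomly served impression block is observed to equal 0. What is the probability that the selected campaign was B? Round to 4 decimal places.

0.1800

Likelihoods P(X=0 | ·): A: 0.68; B: 0.19; C: 0.
Posterior ∝ prior × likelihood. Numerator for B: 0.33·0.19 = 0.0627.
Normalizing constant: 0.42·0.68 + 0.33·0.19 + 0.25·0 = 0.3483.
P(B | observation) = 0.0627 / 0.3483 = 0.180017.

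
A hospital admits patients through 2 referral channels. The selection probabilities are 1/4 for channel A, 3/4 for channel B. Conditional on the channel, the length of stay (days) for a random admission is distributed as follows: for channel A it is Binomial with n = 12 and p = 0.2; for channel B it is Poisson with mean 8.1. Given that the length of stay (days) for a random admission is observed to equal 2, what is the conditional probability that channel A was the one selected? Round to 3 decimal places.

Likelihoods P(X=2 | ·): A: 0.283468; B: 0.0099576.
Posterior ∝ prior × likelihood. Numerator for A: 0.25·0.283468 = 0.070867.
Normalizing constant: 0.25·0.283468 + 0.75·0.0099576 = 0.0783352.
P(A | observation) = 0.070867 / 0.0783352 = 0.904663.

0.905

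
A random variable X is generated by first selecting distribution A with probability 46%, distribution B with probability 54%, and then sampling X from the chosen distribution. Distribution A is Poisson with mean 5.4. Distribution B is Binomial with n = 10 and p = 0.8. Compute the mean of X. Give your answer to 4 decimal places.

6.8040

Component means — A: 5.4; B: 8.
E[X] = 0.46·5.4 + 0.54·8 = 6.804.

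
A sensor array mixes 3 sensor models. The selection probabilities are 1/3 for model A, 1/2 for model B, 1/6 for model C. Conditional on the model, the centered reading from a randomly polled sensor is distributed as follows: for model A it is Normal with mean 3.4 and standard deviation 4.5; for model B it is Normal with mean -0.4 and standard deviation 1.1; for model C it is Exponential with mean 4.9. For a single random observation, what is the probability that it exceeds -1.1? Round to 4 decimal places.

0.8160

Conditional on each model, P(X > -1.1): A: 0.841345; B: 0.73773; C: 1.
By total probability, P(X > -1.1) = 0.333333·0.841345 + 0.5·0.73773 + 0.166667·1 = 0.81598.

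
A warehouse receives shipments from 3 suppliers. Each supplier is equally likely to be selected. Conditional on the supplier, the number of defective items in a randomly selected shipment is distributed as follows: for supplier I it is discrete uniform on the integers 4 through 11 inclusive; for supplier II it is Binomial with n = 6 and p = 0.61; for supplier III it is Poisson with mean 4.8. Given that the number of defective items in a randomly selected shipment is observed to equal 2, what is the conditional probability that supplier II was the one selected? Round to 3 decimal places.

0.577

Likelihoods P(X=2 | ·): I: 0; II: 0.129125; III: 0.0948067.
Posterior ∝ prior × likelihood. Numerator for II: 0.333333·0.129125 = 0.0430416.
Normalizing constant: 0.333333·0 + 0.333333·0.129125 + 0.333333·0.0948067 = 0.0746438.
P(II | observation) = 0.0430416 / 0.0746438 = 0.576626.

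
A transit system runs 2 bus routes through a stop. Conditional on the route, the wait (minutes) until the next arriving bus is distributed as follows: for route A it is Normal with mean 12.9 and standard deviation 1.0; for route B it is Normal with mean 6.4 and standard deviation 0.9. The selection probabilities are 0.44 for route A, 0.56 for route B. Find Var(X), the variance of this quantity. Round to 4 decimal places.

Per component, A: μ=12.9, E[X²]=167.41; B: μ=6.4, E[X²]=41.77.
E[X] = 0.44·12.9 + 0.56·6.4 = 9.26.
E[X²] = 0.44·167.41 + 0.56·41.77 = 97.0516.
Var(X) = E[X²] − (E[X])² = 97.0516 − 85.7476 = 11.304.

11.3040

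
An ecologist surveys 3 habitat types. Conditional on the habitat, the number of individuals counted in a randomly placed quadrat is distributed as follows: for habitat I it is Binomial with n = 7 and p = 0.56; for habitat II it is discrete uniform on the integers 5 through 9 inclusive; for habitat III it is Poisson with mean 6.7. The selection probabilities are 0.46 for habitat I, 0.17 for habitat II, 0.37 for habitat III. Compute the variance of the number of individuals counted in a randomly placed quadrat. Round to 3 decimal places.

5.675

Per component, I: μ=3.92, E[X²]=17.0912; II: μ=7, E[X²]=51; III: μ=6.7, E[X²]=51.59.
E[X] = 0.46·3.92 + 0.17·7 + 0.37·6.7 = 5.4722.
E[X²] = 0.46·17.0912 + 0.17·51 + 0.37·51.59 = 35.6203.
Var(X) = E[X²] − (E[X])² = 35.6203 − 29.945 = 5.67528.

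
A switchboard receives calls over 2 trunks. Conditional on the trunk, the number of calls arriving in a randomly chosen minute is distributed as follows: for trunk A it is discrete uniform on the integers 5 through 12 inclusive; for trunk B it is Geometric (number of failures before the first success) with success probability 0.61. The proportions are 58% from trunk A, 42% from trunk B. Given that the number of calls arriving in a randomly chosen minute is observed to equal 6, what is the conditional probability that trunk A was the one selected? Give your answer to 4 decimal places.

Likelihoods P(X=6 | ·): A: 0.125; B: 0.00214643.
Posterior ∝ prior × likelihood. Numerator for A: 0.58·0.125 = 0.0725.
Normalizing constant: 0.58·0.125 + 0.42·0.00214643 = 0.0734015.
P(A | observation) = 0.0725 / 0.0734015 = 0.987718.

0.9877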